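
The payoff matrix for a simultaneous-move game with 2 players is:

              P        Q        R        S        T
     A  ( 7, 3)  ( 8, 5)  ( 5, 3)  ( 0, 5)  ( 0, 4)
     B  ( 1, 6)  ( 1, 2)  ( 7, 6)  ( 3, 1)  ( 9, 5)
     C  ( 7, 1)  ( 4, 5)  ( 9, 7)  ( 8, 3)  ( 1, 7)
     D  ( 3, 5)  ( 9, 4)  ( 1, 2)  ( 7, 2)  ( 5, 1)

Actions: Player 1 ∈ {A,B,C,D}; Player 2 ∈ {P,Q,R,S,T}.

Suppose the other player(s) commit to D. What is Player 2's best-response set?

u_2(P vs D) = 5
u_2(Q vs D) = 4
u_2(R vs D) = 2
u_2(S vs D) = 2
u_2(T vs D) = 1
max payoff 5 at {P}

argmax u_2 = {P}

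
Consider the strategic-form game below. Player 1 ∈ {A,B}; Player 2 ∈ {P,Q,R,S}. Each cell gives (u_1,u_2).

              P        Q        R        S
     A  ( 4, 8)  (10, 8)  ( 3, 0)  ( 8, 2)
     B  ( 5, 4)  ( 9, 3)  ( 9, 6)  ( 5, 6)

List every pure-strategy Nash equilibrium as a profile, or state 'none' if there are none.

(A,P): not NE [P1→B gives 5>4]
(A,Q): NE
(A,R): not NE [P1→B gives 9>3; P2→Q gives 8>0]
(A,S): not NE [P2→Q gives 8>2]
(B,P): not NE [P2→S gives 6>4]
(B,Q): not NE [P1→A gives 10>9; P2→S gives 6>3]
(B,R): NE
(B,S): not NE [P1→A gives 8>5]

NE set: (A,Q), (B,R)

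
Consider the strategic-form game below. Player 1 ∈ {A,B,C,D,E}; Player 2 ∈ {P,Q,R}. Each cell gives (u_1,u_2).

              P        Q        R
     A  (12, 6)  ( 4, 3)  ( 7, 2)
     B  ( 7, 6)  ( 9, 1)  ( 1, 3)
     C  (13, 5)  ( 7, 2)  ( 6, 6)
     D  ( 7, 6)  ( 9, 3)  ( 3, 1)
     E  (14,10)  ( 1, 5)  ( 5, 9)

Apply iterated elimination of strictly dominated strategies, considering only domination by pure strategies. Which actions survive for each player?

Survivors P1:{A,C,E} P2:{P,R}

P2 drop Q (P beats it: A:6>3 B:6>1 C:5>2 D:6>3 E:10>5)
P1 drop B (A beats it: P:12>7 R:7>1)
P1 drop D (A beats it: P:12>7 R:7>3)
P1→{A,C,E} P2→{P,R}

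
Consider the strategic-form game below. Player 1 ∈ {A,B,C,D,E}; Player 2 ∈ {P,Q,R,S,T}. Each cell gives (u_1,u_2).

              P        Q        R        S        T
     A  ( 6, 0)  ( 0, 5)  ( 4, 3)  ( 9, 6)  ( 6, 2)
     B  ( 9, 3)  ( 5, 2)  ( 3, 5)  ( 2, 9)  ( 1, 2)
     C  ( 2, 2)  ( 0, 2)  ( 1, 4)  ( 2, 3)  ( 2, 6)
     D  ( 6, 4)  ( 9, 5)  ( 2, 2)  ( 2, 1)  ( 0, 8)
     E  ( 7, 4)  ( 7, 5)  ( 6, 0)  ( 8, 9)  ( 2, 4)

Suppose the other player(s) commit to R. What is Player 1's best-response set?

u_1(A vs R) = 4
u_1(B vs R) = 3
u_1(C vs R) = 1
u_1(D vs R) = 2
u_1(E vs R) = 6
max payoff 6 at {E}

P1 best: {E}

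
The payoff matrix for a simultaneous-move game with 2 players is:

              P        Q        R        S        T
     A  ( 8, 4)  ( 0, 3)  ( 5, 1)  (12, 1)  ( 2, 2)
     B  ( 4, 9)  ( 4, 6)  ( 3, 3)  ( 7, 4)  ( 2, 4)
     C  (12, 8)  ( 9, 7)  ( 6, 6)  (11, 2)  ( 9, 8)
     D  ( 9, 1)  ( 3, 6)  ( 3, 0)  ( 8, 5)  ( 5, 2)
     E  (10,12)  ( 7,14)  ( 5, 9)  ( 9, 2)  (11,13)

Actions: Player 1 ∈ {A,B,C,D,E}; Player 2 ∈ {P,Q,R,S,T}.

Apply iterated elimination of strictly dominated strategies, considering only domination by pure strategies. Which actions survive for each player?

P1 drop B (C beats it: P:12>4 Q:9>4 R:6>3 S:11>7 T:9>2)
P1 drop D (C beats it: P:12>9 Q:9>3 R:6>3 S:11>8 T:9>5)
P2 drop R (P beats it: A:4>1 C:8>6 E:12>9)
P2 drop S (P beats it: A:4>1 C:8>2 E:12>2)
P1 drop A (C beats it: P:12>8 Q:9>0 T:9>2)
P1→{C,E} P2→{P,Q,T}

Survivors P1:{C,E} P2:{P,Q,T}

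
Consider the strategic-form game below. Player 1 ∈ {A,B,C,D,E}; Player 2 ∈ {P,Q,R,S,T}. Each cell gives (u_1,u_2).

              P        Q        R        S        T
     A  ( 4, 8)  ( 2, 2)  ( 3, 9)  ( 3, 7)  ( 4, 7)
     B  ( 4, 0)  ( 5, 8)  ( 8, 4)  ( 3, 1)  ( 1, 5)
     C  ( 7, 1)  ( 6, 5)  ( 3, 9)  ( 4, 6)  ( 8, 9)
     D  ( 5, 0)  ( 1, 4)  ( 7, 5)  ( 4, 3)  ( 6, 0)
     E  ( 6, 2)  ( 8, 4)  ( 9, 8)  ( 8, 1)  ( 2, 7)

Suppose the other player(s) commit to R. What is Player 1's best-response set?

u_1(A vs R) = 3
u_1(B vs R) = 8
u_1(C vs R) = 3
u_1(D vs R) = 7
u_1(E vs R) = 9
max payoff 9 at {E}

argmax u_1 = {E}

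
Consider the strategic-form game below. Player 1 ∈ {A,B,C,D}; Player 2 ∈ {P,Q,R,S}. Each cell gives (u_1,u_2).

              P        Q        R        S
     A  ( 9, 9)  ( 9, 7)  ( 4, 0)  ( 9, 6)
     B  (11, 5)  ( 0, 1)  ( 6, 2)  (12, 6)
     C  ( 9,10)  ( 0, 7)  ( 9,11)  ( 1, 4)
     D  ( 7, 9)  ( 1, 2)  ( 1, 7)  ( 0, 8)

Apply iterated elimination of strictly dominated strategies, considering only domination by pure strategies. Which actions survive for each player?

Survivors P1:{B,C} P2:{P,R,S}

P1 drop D (A beats it: P:9>7 Q:9>1 R:4>1 S:9>0)
P2 drop Q (P beats it: A:9>7 B:5>1 C:10>7)
P1 drop A (B beats it: P:11>9 R:6>4 S:12>9)
P1→{B,C} P2→{P,R,S}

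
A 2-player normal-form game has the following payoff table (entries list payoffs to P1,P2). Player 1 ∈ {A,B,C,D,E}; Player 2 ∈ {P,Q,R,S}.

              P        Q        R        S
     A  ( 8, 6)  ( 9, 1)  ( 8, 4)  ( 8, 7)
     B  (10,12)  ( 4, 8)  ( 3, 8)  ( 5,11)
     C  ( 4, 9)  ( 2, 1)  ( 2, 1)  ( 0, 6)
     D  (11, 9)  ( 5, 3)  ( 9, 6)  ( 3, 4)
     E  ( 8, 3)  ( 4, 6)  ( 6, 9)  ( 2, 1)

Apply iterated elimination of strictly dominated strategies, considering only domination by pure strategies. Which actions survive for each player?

IESDS → P1:{A,B,D} P2:{P,S}

P1 drop C (A beats it: P:8>4 Q:9>2 R:8>2 S:8>0)
P1 drop E (D beats it: P:11>8 Q:5>4 R:9>6 S:3>2)
P2 drop Q (P beats it: A:6>1 B:12>8 D:9>3)
P2 drop R (P beats it: A:6>4 B:12>8 D:9>6)
P1→{A,B,D} P2→{P,S}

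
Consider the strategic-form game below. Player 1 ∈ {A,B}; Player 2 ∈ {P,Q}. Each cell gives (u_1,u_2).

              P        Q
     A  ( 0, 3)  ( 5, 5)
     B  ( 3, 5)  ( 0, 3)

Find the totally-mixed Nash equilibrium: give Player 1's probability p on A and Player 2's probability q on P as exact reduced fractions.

P1 indiff ⇒ q·0+(1-q)·5 = q·3+(1-q)·0 ⇒ q(-3) = (1-q)(-5) ⇒ q = 5/8
P2 indiff ⇒ p·3+(1-p)·5 = p·5+(1-p)·3 ⇒ p(-2) = (1-p)(-2) ⇒ p = 1/2

(p,q) = (1/2, 5/8)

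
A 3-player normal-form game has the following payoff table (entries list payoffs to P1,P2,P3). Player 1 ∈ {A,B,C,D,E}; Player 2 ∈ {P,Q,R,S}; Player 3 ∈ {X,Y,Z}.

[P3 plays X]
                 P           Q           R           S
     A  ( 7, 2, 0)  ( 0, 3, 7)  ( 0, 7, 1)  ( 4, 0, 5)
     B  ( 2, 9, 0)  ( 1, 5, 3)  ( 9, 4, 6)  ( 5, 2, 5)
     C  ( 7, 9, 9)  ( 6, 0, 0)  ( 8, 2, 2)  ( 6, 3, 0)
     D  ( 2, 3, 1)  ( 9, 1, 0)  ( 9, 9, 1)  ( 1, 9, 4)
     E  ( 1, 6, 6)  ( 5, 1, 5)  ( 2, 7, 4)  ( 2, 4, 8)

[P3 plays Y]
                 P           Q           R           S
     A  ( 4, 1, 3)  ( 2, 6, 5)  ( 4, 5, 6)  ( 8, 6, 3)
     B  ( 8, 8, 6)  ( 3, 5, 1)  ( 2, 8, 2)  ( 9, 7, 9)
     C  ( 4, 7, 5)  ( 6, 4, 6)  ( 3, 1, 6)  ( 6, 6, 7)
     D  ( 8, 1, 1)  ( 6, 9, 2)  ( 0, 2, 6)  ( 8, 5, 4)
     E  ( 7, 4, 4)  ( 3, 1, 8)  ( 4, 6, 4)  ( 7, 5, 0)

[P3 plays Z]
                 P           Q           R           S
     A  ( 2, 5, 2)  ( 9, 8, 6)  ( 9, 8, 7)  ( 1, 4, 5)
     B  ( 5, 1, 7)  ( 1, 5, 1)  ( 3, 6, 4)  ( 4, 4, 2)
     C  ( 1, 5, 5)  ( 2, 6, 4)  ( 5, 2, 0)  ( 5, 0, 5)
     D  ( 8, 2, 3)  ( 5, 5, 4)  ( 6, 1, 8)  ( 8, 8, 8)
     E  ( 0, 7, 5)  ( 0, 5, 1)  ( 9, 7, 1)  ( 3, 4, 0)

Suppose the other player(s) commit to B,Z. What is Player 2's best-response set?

u_2(P vs B,Z) = 1
u_2(Q vs B,Z) = 5
u_2(R vs B,Z) = 6
u_2(S vs B,Z) = 4
max payoff 6 at {R}

BR_2 = {R}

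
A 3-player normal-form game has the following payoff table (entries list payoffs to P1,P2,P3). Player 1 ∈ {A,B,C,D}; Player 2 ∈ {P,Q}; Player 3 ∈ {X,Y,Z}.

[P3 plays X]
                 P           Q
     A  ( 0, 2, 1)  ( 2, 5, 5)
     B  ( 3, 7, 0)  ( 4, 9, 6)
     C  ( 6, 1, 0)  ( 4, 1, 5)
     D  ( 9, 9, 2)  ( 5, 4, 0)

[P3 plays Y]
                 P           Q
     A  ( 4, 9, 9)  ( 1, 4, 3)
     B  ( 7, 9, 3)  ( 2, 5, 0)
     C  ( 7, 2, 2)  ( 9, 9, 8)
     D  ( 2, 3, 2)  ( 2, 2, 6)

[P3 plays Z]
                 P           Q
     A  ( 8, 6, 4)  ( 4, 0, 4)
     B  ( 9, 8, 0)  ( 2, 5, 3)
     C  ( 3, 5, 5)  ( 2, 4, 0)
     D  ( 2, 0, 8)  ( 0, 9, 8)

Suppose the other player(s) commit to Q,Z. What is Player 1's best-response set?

P1 best: {A}

u_1(A vs Q,Z) = 4
u_1(B vs Q,Z) = 2
u_1(C vs Q,Z) = 2
u_1(D vs Q,Z) = 0
max payoff 4 at {A}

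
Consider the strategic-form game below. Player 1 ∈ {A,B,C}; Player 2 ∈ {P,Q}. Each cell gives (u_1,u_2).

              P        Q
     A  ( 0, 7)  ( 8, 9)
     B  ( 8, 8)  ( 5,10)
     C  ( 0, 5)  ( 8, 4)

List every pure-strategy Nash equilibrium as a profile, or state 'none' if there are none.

(A,P): not NE [P1→B gives 8>0; P2→Q gives 9>7]
(A,Q): NE
(B,P): not NE [P2→Q gives 10>8]
(B,Q): not NE [P1→C gives 8>5]
(C,P): not NE [P1→B gives 8>0]
(C,Q): not NE [P2→P gives 5>4]

NE set: (A,Q)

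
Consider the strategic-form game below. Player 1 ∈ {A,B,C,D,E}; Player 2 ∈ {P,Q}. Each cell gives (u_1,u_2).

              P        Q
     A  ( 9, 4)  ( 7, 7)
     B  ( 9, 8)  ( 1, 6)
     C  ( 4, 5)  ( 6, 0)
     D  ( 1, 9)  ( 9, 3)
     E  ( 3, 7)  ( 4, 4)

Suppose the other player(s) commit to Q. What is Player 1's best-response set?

argmax u_1 = {D}

u_1(A vs Q) = 7
u_1(B vs Q) = 1
u_1(C vs Q) = 6
u_1(D vs Q) = 9
u_1(E vs Q) = 4
max payoff 9 at {D}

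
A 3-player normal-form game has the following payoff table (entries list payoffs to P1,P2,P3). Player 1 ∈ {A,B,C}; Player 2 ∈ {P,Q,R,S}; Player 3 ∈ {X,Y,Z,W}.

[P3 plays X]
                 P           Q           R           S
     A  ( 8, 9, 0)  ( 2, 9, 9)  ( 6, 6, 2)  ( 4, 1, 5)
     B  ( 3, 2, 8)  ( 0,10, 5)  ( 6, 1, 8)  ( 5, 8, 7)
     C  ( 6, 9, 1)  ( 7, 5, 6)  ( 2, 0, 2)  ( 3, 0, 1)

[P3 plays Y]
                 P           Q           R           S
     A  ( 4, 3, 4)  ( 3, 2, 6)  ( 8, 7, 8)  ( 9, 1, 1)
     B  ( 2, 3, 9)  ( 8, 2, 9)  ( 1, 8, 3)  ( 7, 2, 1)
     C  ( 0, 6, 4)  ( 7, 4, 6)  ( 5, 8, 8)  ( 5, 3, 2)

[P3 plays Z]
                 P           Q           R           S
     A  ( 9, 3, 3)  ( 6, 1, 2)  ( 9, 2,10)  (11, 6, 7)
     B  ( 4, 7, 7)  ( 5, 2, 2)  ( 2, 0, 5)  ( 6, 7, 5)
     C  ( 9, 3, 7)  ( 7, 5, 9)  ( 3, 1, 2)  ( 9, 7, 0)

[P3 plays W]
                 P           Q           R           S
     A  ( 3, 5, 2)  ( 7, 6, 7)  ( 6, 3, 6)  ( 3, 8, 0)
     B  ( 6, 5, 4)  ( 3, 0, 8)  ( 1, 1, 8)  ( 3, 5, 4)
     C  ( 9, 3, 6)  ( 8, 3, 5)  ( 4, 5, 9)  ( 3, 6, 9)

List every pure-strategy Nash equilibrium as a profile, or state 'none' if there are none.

(A,P,X): not NE [P3→Y gives 4>0]
(A,P,Y): not NE [P2→R gives 7>3]
(A,P,Z): not NE [P2→S gives 6>3; P3→Y gives 4>3]
(A,P,W): not NE [P1→C gives 9>3; P2→S gives 8>5; P3→Y gives 4>2]
(A,Q,X): not NE [P1→C gives 7>2]
(A,Q,Y): not NE [P1→B gives 8>3; P2→R gives 7>2; P3→X gives 9>6]
(A,Q,Z): not NE [P1→C gives 7>6; P2→S gives 6>1; P3→X gives 9>2]
(A,Q,W): not NE [P1→C gives 8>7; P2→S gives 8>6; P3→X gives 9>7]
(A,R,X): not NE [P2→Q gives 9>6; P3→Z gives 10>2]
(A,R,Y): not NE [P3→Z gives 10>8]
(A,R,Z): not NE [P2→S gives 6>2]
(A,R,W): not NE [P2→S gives 8>3; P3→Z gives 10>6]
(A,S,X): not NE [P1→B gives 5>4; P2→Q gives 9>1; P3→Z gives 7>5]
(A,S,Y): not NE [P2→R gives 7>1; P3→Z gives 7>1]
(A,S,Z): NE
(A,S,W): not NE [P3→Z gives 7>0]
(B,P,X): not NE [P1→A gives 8>3; P2→Q gives 10>2; P3→Y gives 9>8]
(B,P,Y): not NE [P1→A gives 4>2; P2→R gives 8>3]
(B,P,Z): not NE [P1→C gives 9>4; P3→Y gives 9>7]
(B,P,W): not NE [P1→C gives 9>6; P3→Y gives 9>4]
(B,Q,X): not NE [P1→C gives 7>0; P3→Y gives 9>5]
(B,Q,Y): not NE [P2→R gives 8>2]
(B,Q,Z): not NE [P1→C gives 7>5; P2→S gives 7>2; P3→Y gives 9>2]
(B,Q,W): not NE [P1→C gives 8>3; P2→S gives 5>0; P3→Y gives 9>8]
(B,R,X): not NE [P2→Q gives 10>1]
(B,R,Y): not NE [P1→A gives 8>1; P3→W gives 8>3]
(B,R,Z): not NE [P1→A gives 9>2; P2→S gives 7>0; P3→W gives 8>5]
(B,R,W): not NE [P1→A gives 6>1; P2→S gives 5>1]
(B,S,X): not NE [P2→Q gives 10>8]
(B,S,Y): not NE [P1→A gives 9>7; P2→R gives 8>2; P3→X gives 7>1]
(B,S,Z): not NE [P1→A gives 11>6; P3→X gives 7>5]
(B,S,W): not NE [P3→X gives 7>4]
(C,P,X): not NE [P1→A gives 8>6; P3→Z gives 7>1]
(C,P,Y): not NE [P1→A gives 4>0; P2→R gives 8>6; P3→Z gives 7>4]
(C,P,Z): not NE [P2→S gives 7>3]
(C,P,W): not NE [P2→S gives 6>3; P3→Z gives 7>6]
(C,Q,X): not NE [P2→P gives 9>5; P3→Z gives 9>6]
(C,Q,Y): not NE [P1→B gives 8>7; P2→R gives 8>4; P3→Z gives 9>6]
(C,Q,Z): not NE [P2→S gives 7>5]
(C,Q,W): not NE [P2→S gives 6>3; P3→Z gives 9>5]
(C,R,X): not NE [P1→B gives 6>2; P2→P gives 9>0; P3→W gives 9>2]
(C,R,Y): not NE [P1→A gives 8>5; P3→W gives 9>8]
(C,R,Z): not NE [P1→A gives 9>3; P2→S gives 7>1; P3→W gives 9>2]
(C,R,W): not NE [P1→A gives 6>4; P2→S gives 6>5]
(C,S,X): not NE [P1→B gives 5>3; P2→P gives 9>0; P3→W gives 9>1]
(C,S,Y): not NE [P1→A gives 9>5; P2→R gives 8>3; P3→W gives 9>2]
(C,S,Z): not NE [P1→A gives 11>9; P3→W gives 9>0]
(C,S,W): NE

NE set: (A,S,Z), (C,S,W)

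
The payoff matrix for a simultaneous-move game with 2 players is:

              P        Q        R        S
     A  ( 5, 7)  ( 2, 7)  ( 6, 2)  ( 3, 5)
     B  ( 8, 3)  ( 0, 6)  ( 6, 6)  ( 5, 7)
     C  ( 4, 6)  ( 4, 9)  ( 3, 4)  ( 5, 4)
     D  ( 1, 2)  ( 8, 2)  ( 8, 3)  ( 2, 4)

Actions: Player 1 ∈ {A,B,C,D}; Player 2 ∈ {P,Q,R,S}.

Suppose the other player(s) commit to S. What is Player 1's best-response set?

u_1(A vs S) = 3
u_1(B vs S) = 5
u_1(C vs S) = 5
u_1(D vs S) = 2
max payoff 5 at {B,C}

BR_1 = {B,C}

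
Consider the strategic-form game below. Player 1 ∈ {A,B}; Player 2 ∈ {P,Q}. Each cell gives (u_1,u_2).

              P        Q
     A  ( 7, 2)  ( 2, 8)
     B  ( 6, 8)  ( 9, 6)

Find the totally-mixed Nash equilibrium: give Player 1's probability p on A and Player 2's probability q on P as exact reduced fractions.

p=1/4, q=7/8

P1 indiff ⇒ q·7+(1-q)·2 = q·6+(1-q)·9 ⇒ q(1) = (1-q)(7) ⇒ q = 7/8
P2 indiff ⇒ p·2+(1-p)·8 = p·8+(1-p)·6 ⇒ p(-6) = (1-p)(-2) ⇒ p = 1/4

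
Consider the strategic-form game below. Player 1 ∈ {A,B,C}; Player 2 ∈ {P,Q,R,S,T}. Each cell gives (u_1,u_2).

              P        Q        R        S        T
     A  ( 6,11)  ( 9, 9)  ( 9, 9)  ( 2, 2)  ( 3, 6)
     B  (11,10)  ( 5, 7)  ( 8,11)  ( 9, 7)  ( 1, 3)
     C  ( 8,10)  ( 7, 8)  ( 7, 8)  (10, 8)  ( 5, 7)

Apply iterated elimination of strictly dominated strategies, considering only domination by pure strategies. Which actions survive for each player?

IESDS → P1:{A,B} P2:{P,R}

P2 drop Q (P beats it: A:11>9 B:10>7 C:10>8)
P2 drop S (P beats it: A:11>2 B:10>7 C:10>8)
P2 drop T (P beats it: A:11>6 B:10>3 C:10>7)
P1 drop C (B beats it: P:11>8 R:8>7)
P1→{A,B} P2→{P,R}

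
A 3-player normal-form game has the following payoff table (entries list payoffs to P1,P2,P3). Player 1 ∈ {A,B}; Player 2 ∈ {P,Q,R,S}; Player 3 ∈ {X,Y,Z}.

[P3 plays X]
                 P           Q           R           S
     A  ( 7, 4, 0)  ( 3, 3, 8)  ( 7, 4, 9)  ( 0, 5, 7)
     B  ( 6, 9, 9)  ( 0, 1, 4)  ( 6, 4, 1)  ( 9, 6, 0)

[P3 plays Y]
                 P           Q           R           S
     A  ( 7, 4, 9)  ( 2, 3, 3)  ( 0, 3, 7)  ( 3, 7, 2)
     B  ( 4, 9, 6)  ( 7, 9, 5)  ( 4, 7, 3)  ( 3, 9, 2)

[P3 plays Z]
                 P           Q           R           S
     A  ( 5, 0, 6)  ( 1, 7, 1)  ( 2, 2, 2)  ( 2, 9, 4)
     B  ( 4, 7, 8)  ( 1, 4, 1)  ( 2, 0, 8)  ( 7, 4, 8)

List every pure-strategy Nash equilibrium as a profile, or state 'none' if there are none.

(A,P,X): not NE [P2→S gives 5>4; P3→Y gives 9>0]
(A,P,Y): not NE [P2→S gives 7>4]
(A,P,Z): not NE [P2→S gives 9>0; P3→Y gives 9>6]
(A,Q,X): not NE [P2→S gives 5>3]
(A,Q,Y): not NE [P1→B gives 7>2; P2→S gives 7>3; P3→X gives 8>3]
(A,Q,Z): not NE [P2→S gives 9>7; P3→X gives 8>1]
(A,R,X): not NE [P2→S gives 5>4]
(A,R,Y): not NE [P1→B gives 4>0; P2→S gives 7>3; P3→X gives 9>7]
(A,R,Z): not NE [P2→S gives 9>2; P3→X gives 9>2]
(A,S,X): not NE [P1→B gives 9>0]
(A,S,Y): not NE [P3→X gives 7>2]
(A,S,Z): not NE [P1→B gives 7>2; P3→X gives 7>4]
(B,P,X): not NE [P1→A gives 7>6]
(B,P,Y): not NE [P1→A gives 7>4; P3→X gives 9>6]
(B,P,Z): not NE [P1→A gives 5>4; P3→X gives 9>8]
(B,Q,X): not NE [P1→A gives 3>0; P2→P gives 9>1; P3→Y gives 5>4]
(B,Q,Y): NE
(B,Q,Z): not NE [P2→P gives 7>4; P3→Y gives 5>1]
(B,R,X): not NE [P1→A gives 7>6; P2→P gives 9>4; P3→Z gives 8>1]
(B,R,Y): not NE [P2→S gives 9>7; P3→Z gives 8>3]
(B,R,Z): not NE [P2→P gives 7>0]
(B,S,X): not NE [P2→P gives 9>6; P3→Z gives 8>0]
(B,S,Y): not NE [P3→Z gives 8>2]
(B,S,Z): not NE [P2→P gives 7>4]

Nash profiles: (B,Q,Y)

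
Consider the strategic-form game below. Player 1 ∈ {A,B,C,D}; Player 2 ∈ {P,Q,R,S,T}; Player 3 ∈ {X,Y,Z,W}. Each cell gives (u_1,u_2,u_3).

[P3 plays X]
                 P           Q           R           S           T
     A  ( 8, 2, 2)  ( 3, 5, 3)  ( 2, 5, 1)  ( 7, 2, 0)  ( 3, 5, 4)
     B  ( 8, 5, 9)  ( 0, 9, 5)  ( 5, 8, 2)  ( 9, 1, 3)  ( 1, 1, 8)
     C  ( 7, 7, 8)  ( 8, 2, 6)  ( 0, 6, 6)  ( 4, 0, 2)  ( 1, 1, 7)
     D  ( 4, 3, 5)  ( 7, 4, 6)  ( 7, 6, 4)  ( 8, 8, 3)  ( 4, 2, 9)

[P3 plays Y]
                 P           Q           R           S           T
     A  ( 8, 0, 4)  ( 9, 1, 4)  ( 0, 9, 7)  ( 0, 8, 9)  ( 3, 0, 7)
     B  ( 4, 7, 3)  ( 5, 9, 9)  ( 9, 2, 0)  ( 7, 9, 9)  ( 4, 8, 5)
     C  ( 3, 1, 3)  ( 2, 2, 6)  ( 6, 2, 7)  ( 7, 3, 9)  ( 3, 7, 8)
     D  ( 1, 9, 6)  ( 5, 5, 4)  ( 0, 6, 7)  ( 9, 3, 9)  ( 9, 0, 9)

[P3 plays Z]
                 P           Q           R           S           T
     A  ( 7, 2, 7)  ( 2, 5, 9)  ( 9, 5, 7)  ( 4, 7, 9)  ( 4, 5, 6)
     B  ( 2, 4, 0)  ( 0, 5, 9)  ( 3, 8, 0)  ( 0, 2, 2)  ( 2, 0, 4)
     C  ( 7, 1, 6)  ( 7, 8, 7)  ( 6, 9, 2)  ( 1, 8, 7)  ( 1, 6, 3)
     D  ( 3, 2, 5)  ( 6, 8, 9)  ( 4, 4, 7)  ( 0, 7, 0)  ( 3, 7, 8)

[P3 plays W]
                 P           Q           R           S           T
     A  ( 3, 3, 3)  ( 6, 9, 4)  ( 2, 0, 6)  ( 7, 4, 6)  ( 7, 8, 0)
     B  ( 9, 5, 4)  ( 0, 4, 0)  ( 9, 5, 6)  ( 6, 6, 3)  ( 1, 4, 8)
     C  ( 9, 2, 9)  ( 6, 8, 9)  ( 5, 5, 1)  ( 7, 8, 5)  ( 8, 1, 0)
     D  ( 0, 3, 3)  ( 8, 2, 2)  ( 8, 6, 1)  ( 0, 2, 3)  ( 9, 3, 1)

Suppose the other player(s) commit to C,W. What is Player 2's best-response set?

u_2(P vs C,W) = 2
u_2(Q vs C,W) = 8
u_2(R vs C,W) = 5
u_2(S vs C,W) = 8
u_2(T vs C,W) = 1
max payoff 8 at {Q,S}

argmax u_2 = {Q,S}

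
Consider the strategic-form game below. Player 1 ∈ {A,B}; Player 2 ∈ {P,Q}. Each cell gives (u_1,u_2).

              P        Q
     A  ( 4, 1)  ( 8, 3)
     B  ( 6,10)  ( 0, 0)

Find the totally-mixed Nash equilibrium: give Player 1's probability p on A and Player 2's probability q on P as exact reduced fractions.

P1 mixes 5/6 on A; P2 mixes 4/5 on P

P1 indiff ⇒ q·4+(1-q)·8 = q·6+(1-q)·0 ⇒ q(-2) = (1-q)(-8) ⇒ q = 4/5
P2 indiff ⇒ p·1+(1-p)·10 = p·3+(1-p)·0 ⇒ p(-2) = (1-p)(-10) ⇒ p = 5/6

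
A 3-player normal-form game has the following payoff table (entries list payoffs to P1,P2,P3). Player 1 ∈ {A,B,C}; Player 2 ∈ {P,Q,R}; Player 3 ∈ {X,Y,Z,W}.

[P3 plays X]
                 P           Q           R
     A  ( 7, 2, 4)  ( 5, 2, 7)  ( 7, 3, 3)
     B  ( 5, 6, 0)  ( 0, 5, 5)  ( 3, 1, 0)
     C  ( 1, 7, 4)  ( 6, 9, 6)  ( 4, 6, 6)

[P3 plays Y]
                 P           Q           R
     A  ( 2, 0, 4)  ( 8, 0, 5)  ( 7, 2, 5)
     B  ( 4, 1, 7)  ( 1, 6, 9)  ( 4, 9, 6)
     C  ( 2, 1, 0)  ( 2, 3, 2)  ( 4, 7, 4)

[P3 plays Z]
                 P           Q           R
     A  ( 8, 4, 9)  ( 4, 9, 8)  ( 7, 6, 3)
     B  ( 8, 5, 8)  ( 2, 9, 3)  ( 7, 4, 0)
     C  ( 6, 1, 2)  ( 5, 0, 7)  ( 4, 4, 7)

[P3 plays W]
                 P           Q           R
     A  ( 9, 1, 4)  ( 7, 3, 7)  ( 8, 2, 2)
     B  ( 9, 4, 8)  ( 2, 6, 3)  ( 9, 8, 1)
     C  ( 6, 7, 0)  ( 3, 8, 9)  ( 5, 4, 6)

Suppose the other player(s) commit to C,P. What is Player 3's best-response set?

argmax u_3 = {X}

u_3(X vs C,P) = 4
u_3(Y vs C,P) = 0
u_3(Z vs C,P) = 2
u_3(W vs C,P) = 0
max payoff 4 at {X}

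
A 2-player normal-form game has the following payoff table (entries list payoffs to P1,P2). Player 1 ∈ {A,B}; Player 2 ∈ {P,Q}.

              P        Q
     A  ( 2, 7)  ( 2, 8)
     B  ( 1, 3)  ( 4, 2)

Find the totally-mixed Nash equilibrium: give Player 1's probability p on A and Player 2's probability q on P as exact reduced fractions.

p=1/2, q=2/3

P1 indiff ⇒ q·2+(1-q)·2 = q·1+(1-q)·4 ⇒ q(1) = (1-q)(2) ⇒ q = 2/3
P2 indiff ⇒ p·7+(1-p)·3 = p·8+(1-p)·2 ⇒ p(-1) = (1-p)(-1) ⇒ p = 1/2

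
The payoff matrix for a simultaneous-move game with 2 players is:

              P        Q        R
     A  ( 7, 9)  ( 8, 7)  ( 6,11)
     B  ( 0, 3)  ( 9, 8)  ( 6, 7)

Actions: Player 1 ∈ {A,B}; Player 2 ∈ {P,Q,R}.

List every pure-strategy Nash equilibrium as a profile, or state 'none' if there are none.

(A,P): not NE [P2→R gives 11>9]
(A,Q): not NE [P1→B gives 9>8; P2→R gives 11>7]
(A,R): NE
(B,P): not NE [P1→A gives 7>0; P2→Q gives 8>3]
(B,Q): NE
(B,R): not NE [P2→Q gives 8>7]

NE set: (A,R), (B,Q)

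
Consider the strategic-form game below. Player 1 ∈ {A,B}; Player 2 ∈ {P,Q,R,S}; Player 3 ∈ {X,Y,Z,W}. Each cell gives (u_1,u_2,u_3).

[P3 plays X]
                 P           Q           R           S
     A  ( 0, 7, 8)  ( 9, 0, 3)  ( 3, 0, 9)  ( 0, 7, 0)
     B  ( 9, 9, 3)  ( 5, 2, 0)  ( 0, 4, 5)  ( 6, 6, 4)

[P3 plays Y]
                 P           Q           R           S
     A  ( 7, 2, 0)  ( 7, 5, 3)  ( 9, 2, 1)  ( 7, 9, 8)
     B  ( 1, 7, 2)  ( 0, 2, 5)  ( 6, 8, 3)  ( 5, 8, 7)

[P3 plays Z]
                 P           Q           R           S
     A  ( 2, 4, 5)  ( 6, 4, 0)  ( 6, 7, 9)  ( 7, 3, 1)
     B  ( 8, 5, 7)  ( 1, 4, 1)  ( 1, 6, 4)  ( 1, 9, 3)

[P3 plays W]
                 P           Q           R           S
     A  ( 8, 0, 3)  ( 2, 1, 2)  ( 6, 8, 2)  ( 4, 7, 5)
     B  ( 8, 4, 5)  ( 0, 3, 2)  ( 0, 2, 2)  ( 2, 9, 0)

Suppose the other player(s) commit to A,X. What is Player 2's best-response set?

argmax u_2 = {P,S}

u_2(P vs A,X) = 7
u_2(Q vs A,X) = 0
u_2(R vs A,X) = 0
u_2(S vs A,X) = 7
max payoff 7 at {P,S}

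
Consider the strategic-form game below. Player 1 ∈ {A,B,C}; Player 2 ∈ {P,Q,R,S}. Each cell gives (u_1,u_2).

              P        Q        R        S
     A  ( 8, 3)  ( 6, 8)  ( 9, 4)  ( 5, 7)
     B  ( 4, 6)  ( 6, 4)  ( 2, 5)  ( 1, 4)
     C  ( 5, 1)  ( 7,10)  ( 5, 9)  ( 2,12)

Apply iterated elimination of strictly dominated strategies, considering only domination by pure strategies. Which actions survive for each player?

P1 drop B (C beats it: P:5>4 Q:7>6 R:5>2 S:2>1)
P2 drop P (Q beats it: A:8>3 C:10>1)
P2 drop R (Q beats it: A:8>4 C:10>9)
P1→{A,C} P2→{Q,S}

Remaining: P1:{A,C} P2:{Q,S}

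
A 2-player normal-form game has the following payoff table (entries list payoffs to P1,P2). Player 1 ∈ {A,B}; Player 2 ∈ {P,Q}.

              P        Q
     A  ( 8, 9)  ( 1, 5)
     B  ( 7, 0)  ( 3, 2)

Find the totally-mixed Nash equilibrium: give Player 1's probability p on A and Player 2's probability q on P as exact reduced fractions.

P1 mixes 1/3 on A; P2 mixes 2/3 on P

P1 indiff ⇒ q·8+(1-q)·1 = q·7+(1-q)·3 ⇒ q(1) = (1-q)(2) ⇒ q = 2/3
P2 indiff ⇒ p·9+(1-p)·0 = p·5+(1-p)·2 ⇒ p(4) = (1-p)(2) ⇒ p = 1/3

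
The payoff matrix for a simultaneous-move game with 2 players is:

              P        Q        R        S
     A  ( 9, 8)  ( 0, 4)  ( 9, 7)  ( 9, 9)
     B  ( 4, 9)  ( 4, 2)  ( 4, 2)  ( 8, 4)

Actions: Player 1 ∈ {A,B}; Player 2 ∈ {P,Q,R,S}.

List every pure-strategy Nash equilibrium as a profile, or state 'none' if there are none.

PSNE = {(A,S)}

(A,P): not NE [P2→S gives 9>8]
(A,Q): not NE [P1→B gives 4>0; P2→S gives 9>4]
(A,R): not NE [P2→S gives 9>7]
(A,S): NE
(B,P): not NE [P1→A gives 9>4]
(B,Q): not NE [P2→P gives 9>2]
(B,R): not NE [P1→A gives 9>4; P2→P gives 9>2]
(B,S): not NE [P1→A gives 9>8; P2→P gives 9>4]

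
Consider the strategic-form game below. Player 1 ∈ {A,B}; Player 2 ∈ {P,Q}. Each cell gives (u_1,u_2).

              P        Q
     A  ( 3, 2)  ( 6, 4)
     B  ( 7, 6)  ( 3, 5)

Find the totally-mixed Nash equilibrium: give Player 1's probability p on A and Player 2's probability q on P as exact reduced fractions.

(p,q) = (1/3, 3/7)

P1 indiff ⇒ q·3+(1-q)·6 = q·7+(1-q)·3 ⇒ q(-4) = (1-q)(-3) ⇒ q = 3/7
P2 indiff ⇒ p·2+(1-p)·6 = p·4+(1-p)·5 ⇒ p(-2) = (1-p)(-1) ⇒ p = 1/3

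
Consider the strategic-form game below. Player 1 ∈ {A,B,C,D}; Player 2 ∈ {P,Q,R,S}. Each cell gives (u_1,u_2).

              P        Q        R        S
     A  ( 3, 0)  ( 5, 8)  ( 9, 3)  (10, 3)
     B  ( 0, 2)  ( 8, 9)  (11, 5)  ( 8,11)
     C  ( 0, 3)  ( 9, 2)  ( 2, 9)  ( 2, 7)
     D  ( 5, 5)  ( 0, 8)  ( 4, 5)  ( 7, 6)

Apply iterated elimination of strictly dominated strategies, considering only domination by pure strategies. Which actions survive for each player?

P2 drop P (S beats it: A:3>0 B:11>2 C:7>3 D:6>5)
P1 drop D (A beats it: Q:5>0 R:9>4 S:10>7)
P1→{A,B,C} P2→{Q,R,S}

IESDS → P1:{A,B,C} P2:{Q,R,S}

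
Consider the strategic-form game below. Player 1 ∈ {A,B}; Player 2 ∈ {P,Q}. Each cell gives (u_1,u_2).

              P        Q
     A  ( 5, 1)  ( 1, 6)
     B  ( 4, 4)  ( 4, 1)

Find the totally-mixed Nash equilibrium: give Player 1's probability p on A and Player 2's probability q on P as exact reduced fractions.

(p,q) = (3/8, 3/4)

P1 indiff ⇒ q·5+(1-q)·1 = q·4+(1-q)·4 ⇒ q(1) = (1-q)(3) ⇒ q = 3/4
P2 indiff ⇒ p·1+(1-p)·4 = p·6+(1-p)·1 ⇒ p(-5) = (1-p)(-3) ⇒ p = 3/8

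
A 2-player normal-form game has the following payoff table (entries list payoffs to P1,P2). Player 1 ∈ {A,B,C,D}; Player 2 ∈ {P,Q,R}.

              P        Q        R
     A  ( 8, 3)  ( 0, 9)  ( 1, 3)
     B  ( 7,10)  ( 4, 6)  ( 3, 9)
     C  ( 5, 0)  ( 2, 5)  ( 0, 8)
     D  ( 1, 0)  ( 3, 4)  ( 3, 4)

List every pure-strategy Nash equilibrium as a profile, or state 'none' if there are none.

Nash profiles: (D,R)

(A,P): not NE [P2→Q gives 9>3]
(A,Q): not NE [P1→B gives 4>0]
(A,R): not NE [P1→D gives 3>1; P2→Q gives 9>3]
(B,P): not NE [P1→A gives 8>7]
(B,Q): not NE [P2→P gives 10>6]
(B,R): not NE [P2→P gives 10>9]
(C,P): not NE [P1→A gives 8>5; P2→R gives 8>0]
(C,Q): not NE [P1→B gives 4>2; P2→R gives 8>5]
(C,R): not NE [P1→D gives 3>0]
(D,P): not NE [P1→A gives 8>1; P2→R gives 4>0]
(D,Q): not NE [P1→B gives 4>3]
(D,R): NE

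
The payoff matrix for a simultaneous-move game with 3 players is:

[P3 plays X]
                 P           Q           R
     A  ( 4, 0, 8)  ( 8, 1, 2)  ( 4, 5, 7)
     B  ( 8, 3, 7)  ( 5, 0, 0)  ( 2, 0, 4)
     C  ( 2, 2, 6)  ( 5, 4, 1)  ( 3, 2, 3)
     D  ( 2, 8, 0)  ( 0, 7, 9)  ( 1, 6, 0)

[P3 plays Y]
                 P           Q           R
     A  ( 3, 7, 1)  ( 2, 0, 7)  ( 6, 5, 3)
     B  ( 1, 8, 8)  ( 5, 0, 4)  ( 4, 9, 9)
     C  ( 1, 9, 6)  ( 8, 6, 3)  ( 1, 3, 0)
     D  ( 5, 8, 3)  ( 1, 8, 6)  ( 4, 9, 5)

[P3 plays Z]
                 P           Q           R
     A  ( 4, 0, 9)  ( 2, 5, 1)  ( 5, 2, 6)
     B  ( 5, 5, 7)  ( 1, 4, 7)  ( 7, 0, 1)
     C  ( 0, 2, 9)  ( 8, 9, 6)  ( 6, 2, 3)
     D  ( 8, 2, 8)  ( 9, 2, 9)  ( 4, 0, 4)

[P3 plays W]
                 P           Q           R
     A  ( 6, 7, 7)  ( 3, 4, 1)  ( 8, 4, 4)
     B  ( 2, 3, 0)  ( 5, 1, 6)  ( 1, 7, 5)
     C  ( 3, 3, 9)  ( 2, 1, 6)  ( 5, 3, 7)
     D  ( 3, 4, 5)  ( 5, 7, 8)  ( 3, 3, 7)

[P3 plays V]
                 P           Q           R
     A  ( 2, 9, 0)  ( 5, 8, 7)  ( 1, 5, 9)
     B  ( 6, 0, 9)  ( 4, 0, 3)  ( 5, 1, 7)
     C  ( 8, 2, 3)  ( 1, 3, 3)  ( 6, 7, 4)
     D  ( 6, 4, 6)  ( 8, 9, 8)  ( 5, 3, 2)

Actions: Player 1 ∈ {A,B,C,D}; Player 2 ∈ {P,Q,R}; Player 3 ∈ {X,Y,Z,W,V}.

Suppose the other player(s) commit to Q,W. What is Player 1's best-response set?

u_1(A vs Q,W) = 3
u_1(B vs Q,W) = 5
u_1(C vs Q,W) = 2
u_1(D vs Q,W) = 5
max payoff 5 at {B,D}

argmax u_1 = {B,D}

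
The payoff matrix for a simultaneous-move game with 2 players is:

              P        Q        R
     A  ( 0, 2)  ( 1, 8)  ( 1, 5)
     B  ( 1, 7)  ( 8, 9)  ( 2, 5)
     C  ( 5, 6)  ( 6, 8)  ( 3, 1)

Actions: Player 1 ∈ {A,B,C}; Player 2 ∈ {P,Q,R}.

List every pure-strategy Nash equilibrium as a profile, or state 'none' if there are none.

(A,P): not NE [P1→C gives 5>0; P2→Q gives 8>2]
(A,Q): not NE [P1→B gives 8>1]
(A,R): not NE [P1→C gives 3>1; P2→Q gives 8>5]
(B,P): not NE [P1→C gives 5>1; P2→Q gives 9>7]
(B,Q): NE
(B,R): not NE [P1→C gives 3>2; P2→Q gives 9>5]
(C,P): not NE [P2→Q gives 8>6]
(C,Q): not NE [P1→B gives 8>6]
(C,R): not NE [P2→Q gives 8>1]

PSNE = {(B,Q)}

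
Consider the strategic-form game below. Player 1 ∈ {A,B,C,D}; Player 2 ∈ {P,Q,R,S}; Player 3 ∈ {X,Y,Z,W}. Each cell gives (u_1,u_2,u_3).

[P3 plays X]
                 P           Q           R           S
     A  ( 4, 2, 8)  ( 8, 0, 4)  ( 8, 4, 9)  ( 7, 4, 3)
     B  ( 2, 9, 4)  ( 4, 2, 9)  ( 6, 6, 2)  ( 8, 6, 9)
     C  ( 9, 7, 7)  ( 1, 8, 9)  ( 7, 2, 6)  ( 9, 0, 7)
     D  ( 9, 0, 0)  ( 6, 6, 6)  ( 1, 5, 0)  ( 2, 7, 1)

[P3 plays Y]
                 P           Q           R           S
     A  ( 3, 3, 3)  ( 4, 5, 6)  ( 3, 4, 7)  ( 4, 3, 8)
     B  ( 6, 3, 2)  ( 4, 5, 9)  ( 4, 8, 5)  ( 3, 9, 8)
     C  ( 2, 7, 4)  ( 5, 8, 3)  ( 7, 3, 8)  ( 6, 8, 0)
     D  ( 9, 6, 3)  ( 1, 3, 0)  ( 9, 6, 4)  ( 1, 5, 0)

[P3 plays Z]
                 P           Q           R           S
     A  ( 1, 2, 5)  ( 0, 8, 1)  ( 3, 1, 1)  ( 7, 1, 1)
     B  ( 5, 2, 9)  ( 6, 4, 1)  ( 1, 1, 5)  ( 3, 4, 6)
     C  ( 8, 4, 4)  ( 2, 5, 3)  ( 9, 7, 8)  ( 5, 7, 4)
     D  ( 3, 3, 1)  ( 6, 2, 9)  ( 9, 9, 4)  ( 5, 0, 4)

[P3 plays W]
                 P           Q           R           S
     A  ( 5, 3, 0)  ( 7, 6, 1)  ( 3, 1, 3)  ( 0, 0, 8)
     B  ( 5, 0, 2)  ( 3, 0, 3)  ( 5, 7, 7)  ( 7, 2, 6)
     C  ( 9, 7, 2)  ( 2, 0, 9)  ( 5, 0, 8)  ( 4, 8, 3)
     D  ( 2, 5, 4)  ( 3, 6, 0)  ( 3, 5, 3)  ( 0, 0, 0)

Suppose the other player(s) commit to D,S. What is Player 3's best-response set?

argmax u_3 = {Z}

u_3(X vs D,S) = 1
u_3(Y vs D,S) = 0
u_3(Z vs D,S) = 4
u_3(W vs D,S) = 0
max payoff 4 at {Z}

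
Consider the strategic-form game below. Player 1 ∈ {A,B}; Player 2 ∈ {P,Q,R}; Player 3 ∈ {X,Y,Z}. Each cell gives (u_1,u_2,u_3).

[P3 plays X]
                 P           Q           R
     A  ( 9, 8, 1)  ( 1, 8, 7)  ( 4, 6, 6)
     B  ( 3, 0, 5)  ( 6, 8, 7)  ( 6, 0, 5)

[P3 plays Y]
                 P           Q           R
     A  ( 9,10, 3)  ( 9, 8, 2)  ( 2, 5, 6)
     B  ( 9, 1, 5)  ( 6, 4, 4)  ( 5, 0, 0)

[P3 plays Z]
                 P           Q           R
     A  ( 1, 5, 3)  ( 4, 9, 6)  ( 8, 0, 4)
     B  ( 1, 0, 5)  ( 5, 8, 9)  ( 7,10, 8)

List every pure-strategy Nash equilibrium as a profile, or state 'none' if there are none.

NE set: (A,P,Y)

(A,P,X): not NE [P3→Z gives 3>1]
(A,P,Y): NE
(A,P,Z): not NE [P2→Q gives 9>5]
(A,Q,X): not NE [P1→B gives 6>1]
(A,Q,Y): not NE [P2→P gives 10>8; P3→X gives 7>2]
(A,Q,Z): not NE [P1→B gives 5>4; P3→X gives 7>6]
(A,R,X): not NE [P1→B gives 6>4; P2→Q gives 8>6]
(A,R,Y): not NE [P1→B gives 5>2; P2→P gives 10>5]
(A,R,Z): not NE [P2→Q gives 9>0; P3→Y gives 6>4]
(B,P,X): not NE [P1→A gives 9>3; P2→Q gives 8>0]
(B,P,Y): not NE [P2→Q gives 4>1]
(B,P,Z): not NE [P2→R gives 10>0]
(B,Q,X): not NE [P3→Z gives 9>7]
(B,Q,Y): not NE [P1→A gives 9>6; P3→Z gives 9>4]
(B,Q,Z): not NE [P2→R gives 10>8]
(B,R,X): not NE [P2→Q gives 8>0; P3→Z gives 8>5]
(B,R,Y): not NE [P2→Q gives 4>0; P3→Z gives 8>0]
(B,R,Z): not NE [P1→A gives 8>7]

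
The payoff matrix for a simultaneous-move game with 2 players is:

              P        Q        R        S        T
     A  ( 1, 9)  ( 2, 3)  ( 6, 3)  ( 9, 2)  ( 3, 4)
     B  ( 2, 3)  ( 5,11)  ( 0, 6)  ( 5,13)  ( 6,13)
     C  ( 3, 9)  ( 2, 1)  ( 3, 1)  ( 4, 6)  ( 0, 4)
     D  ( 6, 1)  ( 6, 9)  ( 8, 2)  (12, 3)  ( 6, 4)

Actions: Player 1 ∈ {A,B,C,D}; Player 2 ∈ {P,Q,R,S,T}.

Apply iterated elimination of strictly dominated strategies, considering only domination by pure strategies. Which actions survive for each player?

IESDS → P1:{B,D} P2:{Q,S,T}

P1 drop A (D beats it: P:6>1 Q:6>2 R:8>6 S:12>9 T:6>3)
P1 drop C (D beats it: P:6>3 Q:6>2 R:8>3 S:12>4 T:6>0)
P2 drop P (Q beats it: B:11>3 D:9>1)
P2 drop R (Q beats it: B:11>6 D:9>2)
P1→{B,D} P2→{Q,S,T}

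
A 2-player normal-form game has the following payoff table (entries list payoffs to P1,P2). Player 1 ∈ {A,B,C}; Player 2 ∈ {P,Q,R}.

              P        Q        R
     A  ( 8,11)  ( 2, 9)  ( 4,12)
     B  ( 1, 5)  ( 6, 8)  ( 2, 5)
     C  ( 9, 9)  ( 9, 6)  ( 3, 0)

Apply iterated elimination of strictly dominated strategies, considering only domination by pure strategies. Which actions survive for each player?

P1 drop B (C beats it: P:9>1 Q:9>6 R:3>2)
P2 drop Q (P beats it: A:11>9 C:9>6)
P1→{A,C} P2→{P,R}

IESDS → P1:{A,C} P2:{P,R}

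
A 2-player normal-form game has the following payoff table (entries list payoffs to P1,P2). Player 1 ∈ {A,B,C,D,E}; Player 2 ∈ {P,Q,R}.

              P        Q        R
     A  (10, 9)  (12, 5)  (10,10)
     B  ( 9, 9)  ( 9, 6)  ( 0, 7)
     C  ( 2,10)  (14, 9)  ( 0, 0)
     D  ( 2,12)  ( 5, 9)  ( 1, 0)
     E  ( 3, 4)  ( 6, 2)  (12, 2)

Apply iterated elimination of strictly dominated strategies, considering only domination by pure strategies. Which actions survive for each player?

Remaining: P1:{A,E} P2:{P,R}

P1 drop B (A beats it: P:10>9 Q:12>9 R:10>0)
P1 drop D (A beats it: P:10>2 Q:12>5 R:10>1)
P2 drop Q (P beats it: A:9>5 C:10>9 E:4>2)
P1 drop C (A beats it: P:10>2 R:10>0)
P1→{A,E} P2→{P,R}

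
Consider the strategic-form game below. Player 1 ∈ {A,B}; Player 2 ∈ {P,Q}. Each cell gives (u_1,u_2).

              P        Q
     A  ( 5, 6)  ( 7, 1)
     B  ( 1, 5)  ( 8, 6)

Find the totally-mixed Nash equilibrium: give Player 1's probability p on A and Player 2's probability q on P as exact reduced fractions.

p=1/6, q=1/5

P1 indiff ⇒ q·5+(1-q)·7 = q·1+(1-q)·8 ⇒ q(4) = (1-q)(1) ⇒ q = 1/5
P2 indiff ⇒ p·6+(1-p)·5 = p·1+(1-p)·6 ⇒ p(5) = (1-p)(1) ⇒ p = 1/6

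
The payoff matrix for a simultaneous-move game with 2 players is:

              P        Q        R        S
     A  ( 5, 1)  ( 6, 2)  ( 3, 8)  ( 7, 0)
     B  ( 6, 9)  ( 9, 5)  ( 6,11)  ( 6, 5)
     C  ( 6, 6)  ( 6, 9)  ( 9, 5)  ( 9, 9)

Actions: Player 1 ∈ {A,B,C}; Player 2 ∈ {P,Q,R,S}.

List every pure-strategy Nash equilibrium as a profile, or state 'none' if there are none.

(A,P): not NE [P1→C gives 6>5; P2→R gives 8>1]
(A,Q): not NE [P1→B gives 9>6; P2→R gives 8>2]
(A,R): not NE [P1→C gives 9>3]
(A,S): not NE [P1→C gives 9>7; P2→R gives 8>0]
(B,P): not NE [P2→R gives 11>9]
(B,Q): not NE [P2→R gives 11>5]
(B,R): not NE [P1→C gives 9>6]
(B,S): not NE [P1→C gives 9>6; P2→R gives 11>5]
(C,P): not NE [P2→S gives 9>6]
(C,Q): not NE [P1→B gives 9>6]
(C,R): not NE [P2→S gives 9>5]
(C,S): NE

NE set: (C,S)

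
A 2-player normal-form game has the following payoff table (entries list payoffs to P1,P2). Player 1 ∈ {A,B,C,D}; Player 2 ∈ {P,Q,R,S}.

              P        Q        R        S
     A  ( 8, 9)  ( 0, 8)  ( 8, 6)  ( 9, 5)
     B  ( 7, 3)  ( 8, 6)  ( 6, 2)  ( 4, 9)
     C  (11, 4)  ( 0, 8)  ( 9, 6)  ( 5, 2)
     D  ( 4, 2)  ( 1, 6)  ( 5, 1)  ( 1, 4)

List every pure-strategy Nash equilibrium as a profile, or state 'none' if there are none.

(A,P): not NE [P1→C gives 11>8]
(A,Q): not NE [P1→B gives 8>0; P2→P gives 9>8]
(A,R): not NE [P1→C gives 9>8; P2→P gives 9>6]
(A,S): not NE [P2→P gives 9>5]
(B,P): not NE [P1→C gives 11>7; P2→S gives 9>3]
(B,Q): not NE [P2→S gives 9>6]
(B,R): not NE [P1→C gives 9>6; P2→S gives 9>2]
(B,S): not NE [P1→A gives 9>4]
(C,P): not NE [P2→Q gives 8>4]
(C,Q): not NE [P1→B gives 8>0]
(C,R): not NE [P2→Q gives 8>6]
(C,S): not NE [P1→A gives 9>5; P2→Q gives 8>2]
(D,P): not NE [P1→C gives 11>4; P2→Q gives 6>2]
(D,Q): not NE [P1→B gives 8>1]
(D,R): not NE [P1→C gives 9>5; P2→Q gives 6>1]
(D,S): not NE [P1→A gives 9>1; P2→Q gives 6>4]

Equilibria: none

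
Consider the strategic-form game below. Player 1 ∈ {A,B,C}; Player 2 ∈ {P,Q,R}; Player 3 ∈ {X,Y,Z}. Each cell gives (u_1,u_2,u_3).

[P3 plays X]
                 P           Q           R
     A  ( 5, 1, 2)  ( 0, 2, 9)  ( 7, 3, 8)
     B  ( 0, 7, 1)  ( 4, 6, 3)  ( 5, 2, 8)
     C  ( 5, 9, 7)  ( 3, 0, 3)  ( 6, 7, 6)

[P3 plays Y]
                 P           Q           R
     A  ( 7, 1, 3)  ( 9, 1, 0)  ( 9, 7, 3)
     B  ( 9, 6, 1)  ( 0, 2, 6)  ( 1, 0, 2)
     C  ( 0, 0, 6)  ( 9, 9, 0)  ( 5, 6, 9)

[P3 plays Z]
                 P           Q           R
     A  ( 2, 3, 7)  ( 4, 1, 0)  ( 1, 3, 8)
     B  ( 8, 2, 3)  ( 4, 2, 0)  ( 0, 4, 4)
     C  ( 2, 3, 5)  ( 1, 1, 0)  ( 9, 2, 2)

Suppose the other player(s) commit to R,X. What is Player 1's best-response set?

u_1(A vs R,X) = 7
u_1(B vs R,X) = 5
u_1(C vs R,X) = 6
max payoff 7 at {A}

BR_1 = {A}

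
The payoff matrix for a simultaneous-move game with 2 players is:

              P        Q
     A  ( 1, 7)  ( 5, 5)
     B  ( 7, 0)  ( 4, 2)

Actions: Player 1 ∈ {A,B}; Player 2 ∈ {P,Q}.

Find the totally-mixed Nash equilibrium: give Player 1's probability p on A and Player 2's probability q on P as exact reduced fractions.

p=1/2, q=1/7

P1 indiff ⇒ q·1+(1-q)·5 = q·7+(1-q)·4 ⇒ q(-6) = (1-q)(-1) ⇒ q = 1/7
P2 indiff ⇒ p·7+(1-p)·0 = p·5+(1-p)·2 ⇒ p(2) = (1-p)(2) ⇒ p = 1/2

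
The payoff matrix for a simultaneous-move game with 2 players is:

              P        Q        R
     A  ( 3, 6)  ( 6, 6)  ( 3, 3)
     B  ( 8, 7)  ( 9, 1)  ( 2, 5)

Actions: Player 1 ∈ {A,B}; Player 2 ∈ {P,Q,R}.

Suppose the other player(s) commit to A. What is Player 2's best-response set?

P2 best: {P,Q}

u_2(P vs A) = 6
u_2(Q vs A) = 6
u_2(R vs A) = 3
max payoff 6 at {P,Q}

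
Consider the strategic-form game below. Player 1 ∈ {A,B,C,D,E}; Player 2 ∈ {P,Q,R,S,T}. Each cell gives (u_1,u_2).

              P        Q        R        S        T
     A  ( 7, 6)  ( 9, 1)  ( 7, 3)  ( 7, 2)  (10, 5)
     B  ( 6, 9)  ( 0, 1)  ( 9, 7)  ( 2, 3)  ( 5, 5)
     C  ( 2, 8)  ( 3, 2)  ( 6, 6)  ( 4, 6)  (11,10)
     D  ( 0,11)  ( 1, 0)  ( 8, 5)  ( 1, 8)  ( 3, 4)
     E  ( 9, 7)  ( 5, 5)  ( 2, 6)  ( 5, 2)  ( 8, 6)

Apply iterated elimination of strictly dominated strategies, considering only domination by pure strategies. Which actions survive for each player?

IESDS → P1:{A,C,E} P2:{P,T}

P2 drop Q (P beats it: A:6>1 B:9>1 C:8>2 D:11>0 E:7>5)
P1 drop D (B beats it: P:6>0 R:9>8 S:2>1 T:5>3)
P2 drop R (P beats it: A:6>3 B:9>7 C:8>6 E:7>6)
P1 drop B (A beats it: P:7>6 S:7>2 T:10>5)
P2 drop S (P beats it: A:6>2 C:8>6 E:7>2)
P1→{A,C,E} P2→{P,T}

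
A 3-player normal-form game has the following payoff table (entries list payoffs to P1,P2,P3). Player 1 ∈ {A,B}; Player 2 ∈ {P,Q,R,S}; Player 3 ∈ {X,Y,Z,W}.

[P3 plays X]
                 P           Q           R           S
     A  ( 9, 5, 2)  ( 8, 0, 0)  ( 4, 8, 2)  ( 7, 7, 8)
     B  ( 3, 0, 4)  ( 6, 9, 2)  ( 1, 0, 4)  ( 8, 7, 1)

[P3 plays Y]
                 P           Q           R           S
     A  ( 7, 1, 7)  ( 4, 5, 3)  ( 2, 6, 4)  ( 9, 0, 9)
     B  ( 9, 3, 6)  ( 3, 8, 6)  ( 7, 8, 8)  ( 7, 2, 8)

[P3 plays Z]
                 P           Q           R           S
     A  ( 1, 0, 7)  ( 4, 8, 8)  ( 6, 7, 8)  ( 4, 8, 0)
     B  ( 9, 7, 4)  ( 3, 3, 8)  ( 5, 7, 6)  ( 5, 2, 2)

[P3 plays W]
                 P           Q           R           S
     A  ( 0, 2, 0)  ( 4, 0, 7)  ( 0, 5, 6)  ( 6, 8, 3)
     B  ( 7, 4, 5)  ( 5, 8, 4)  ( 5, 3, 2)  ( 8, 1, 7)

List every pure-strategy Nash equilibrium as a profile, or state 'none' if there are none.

NE set: (A,Q,Z), (B,R,Y)

(A,P,X): not NE [P2→R gives 8>5; P3→Z gives 7>2]
(A,P,Y): not NE [P1→B gives 9>7; P2→R gives 6>1]
(A,P,Z): not NE [P1→B gives 9>1; P2→S gives 8>0]
(A,P,W): not NE [P1→B gives 7>0; P2→S gives 8>2; P3→Z gives 7>0]
(A,Q,X): not NE [P2→R gives 8>0; P3→Z gives 8>0]
(A,Q,Y): not NE [P2→R gives 6>5; P3→Z gives 8>3]
(A,Q,Z): NE
(A,Q,W): not NE [P1→B gives 5>4; P2→S gives 8>0; P3→Z gives 8>7]
(A,R,X): not NE [P3→Z gives 8>2]
(A,R,Y): not NE [P1→B gives 7>2; P3→Z gives 8>4]
(A,R,Z): not NE [P2→S gives 8>7]
(A,R,W): not NE [P1→B gives 5>0; P2→S gives 8>5; P3→Z gives 8>6]
(A,S,X): not NE [P1→B gives 8>7; P2→R gives 8>7; P3→Y gives 9>8]
(A,S,Y): not NE [P2→R gives 6>0]
(A,S,Z): not NE [P1→B gives 5>4; P3→Y gives 9>0]
(A,S,W): not NE [P1→B gives 8>6; P3→Y gives 9>3]
(B,P,X): not NE [P1→A gives 9>3; P2→Q gives 9>0; P3→Y gives 6>4]
(B,P,Y): not NE [P2→R gives 8>3]
(B,P,Z): not NE [P3→Y gives 6>4]
(B,P,W): not NE [P2→Q gives 8>4; P3→Y gives 6>5]
(B,Q,X): not NE [P1→A gives 8>6; P3→Z gives 8>2]
(B,Q,Y): not NE [P1→A gives 4>3; P3→Z gives 8>6]
(B,Q,Z): not NE [P1→A gives 4>3; P2→R gives 7>3]
(B,Q,W): not NE [P3→Z gives 8>4]
(B,R,X): not NE [P1→A gives 4>1; P2→Q gives 9>0; P3→Y gives 8>4]
(B,R,Y): NE
(B,R,Z): not NE [P1→A gives 6>5; P3→Y gives 8>6]
(B,R,W): not NE [P2→Q gives 8>3; P3→Y gives 8>2]
(B,S,X): not NE [P2→Q gives 9>7; P3→Y gives 8>1]
(B,S,Y): not NE [P1→A gives 9>7; P2→R gives 8>2]
(B,S,Z): not NE [P2→R gives 7>2; P3→Y gives 8>2]
(B,S,W): not NE [P2→Q gives 8>1; P3→Y gives 8>7]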